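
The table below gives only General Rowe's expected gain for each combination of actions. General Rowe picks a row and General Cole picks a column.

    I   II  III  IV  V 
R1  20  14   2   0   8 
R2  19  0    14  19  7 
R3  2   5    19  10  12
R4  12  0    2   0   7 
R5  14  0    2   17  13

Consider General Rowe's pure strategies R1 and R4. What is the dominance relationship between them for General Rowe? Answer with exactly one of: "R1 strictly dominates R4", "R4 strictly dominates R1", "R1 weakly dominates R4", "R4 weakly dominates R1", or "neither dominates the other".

Compare R1 to R4 across each opponent action: I: 20>12, II: 14>0, III: 2=2, IV: 0=0, V: 8>7.
R1 is at least as good everywhere and strictly better somewhere (tied only at III, IV), so R1 weakly but not strictly dominates R4.

R1 weakly dominates R4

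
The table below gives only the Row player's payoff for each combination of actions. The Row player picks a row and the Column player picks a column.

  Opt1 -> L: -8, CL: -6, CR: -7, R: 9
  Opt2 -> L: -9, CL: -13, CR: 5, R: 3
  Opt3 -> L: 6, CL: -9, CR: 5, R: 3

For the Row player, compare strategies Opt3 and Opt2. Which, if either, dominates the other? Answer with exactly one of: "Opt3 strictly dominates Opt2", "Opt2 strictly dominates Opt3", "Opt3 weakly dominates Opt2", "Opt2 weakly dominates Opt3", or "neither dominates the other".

Compare Opt3 to Opt2 across each choice by the Column player: L: 6>-9, CL: -9>-13, CR: 5=5, R: 3=3.
Opt3 is at least as good everywhere and strictly better somewhere (tied only at CR, R), so Opt3 weakly but not strictly dominates Opt2.

Opt3 weakly dominates Opt2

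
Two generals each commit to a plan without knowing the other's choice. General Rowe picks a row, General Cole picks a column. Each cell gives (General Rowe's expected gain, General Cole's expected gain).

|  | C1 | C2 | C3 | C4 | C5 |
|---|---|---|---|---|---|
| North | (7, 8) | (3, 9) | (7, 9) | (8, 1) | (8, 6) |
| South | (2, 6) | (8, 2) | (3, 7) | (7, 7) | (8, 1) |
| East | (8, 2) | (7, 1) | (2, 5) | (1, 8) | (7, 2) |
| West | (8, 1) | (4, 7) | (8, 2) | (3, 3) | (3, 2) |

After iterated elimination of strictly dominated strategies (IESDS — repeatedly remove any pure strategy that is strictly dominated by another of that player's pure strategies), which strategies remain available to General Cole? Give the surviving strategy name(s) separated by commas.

C2, C3, C4

For General Cole, C3 strictly dominates C1 on the remaining rows (North: 9>8, South: 7>6, East: 5>2, West: 2>1); eliminate C1.
For General Rowe, South strictly dominates East on the remaining columns (C2: 8>7, C3: 3>2, C4: 7>1, C5: 8>7); eliminate East.
Column C5 is eliminated: C2 beats it against every remaining row (North: 9>6, South: 2>1, West: 7>2).
Among the remaining strategies, none is strictly dominated by another pure strategy of the same player, so the elimination stops.
Surviving strategies — General Rowe: {North, South, West}; General Cole: {C2, C3, C4}.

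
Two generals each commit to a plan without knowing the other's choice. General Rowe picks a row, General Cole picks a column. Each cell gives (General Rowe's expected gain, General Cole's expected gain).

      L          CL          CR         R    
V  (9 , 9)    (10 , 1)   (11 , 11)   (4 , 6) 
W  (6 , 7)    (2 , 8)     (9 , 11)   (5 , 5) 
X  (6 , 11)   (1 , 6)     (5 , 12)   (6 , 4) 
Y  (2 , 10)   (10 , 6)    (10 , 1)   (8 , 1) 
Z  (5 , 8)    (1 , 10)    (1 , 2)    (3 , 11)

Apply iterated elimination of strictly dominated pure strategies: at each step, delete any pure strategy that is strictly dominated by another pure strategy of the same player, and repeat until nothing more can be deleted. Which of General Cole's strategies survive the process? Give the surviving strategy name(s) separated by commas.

Row Z is eliminated: V beats it against every remaining column (L: 9>5, CL: 10>1, CR: 11>1, R: 4>3).
Column R is eliminated: L beats it against every remaining row (V: 9>6, W: 7>5, X: 11>4, Y: 10>1).
For General Rowe, V strictly dominates W on the remaining columns (L: 9>6, CL: 10>2, CR: 11>9); eliminate W.
Row X is eliminated: V beats it against every remaining column (L: 9>6, CL: 10>1, CR: 11>5).
General Cole's strategy CL is strictly dominated by L (V: 9>1, Y: 10>6) and is removed.
Row Y is eliminated: V beats it against every remaining column (L: 9>2, CR: 11>10).
For General Cole, CR strictly dominates L on the remaining rows (V: 11>9); eliminate L.
Among the remaining strategies, none is strictly dominated by another pure strategy of the same player, so the elimination stops.
Surviving strategies — General Rowe: {V}; General Cole: {CR}.

CR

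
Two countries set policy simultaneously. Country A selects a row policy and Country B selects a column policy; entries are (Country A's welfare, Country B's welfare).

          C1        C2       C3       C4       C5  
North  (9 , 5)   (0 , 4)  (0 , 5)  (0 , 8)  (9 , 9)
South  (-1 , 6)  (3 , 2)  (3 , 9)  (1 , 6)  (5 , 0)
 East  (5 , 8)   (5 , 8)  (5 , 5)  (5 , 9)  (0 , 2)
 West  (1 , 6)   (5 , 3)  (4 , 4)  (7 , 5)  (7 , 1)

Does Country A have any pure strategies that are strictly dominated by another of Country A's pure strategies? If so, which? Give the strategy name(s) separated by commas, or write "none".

Nothing dominates North: South at C1 (9>-1); East at C1 (9>5); West at C1 (9>1).
South is strictly dominated by West (C1: 1>-1, C2: 5>3, C3: 4>3, C4: 7>1, C5: 7>5).
Nothing dominates East: North at C2 (5>0); South at C1 (5>-1); West at C1 (5>1).
Nothing dominates West: North at C2 (5>0); South at C1 (1>-1); East at C2 (5=5).

South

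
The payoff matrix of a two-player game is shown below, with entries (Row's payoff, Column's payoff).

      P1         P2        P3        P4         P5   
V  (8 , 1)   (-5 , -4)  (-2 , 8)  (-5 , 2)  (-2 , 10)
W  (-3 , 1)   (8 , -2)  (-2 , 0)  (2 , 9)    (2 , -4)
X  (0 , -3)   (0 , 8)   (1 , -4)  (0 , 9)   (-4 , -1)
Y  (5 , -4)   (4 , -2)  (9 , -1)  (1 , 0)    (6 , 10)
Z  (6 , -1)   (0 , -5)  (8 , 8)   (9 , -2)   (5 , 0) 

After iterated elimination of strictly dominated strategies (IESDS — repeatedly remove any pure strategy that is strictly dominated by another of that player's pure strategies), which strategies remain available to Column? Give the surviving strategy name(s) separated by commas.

P5

Row's strategy X is strictly dominated by Y (P1: 5>0, P2: 4>0, P3: 9>1, P4: 1>0, P5: 6>-4) and is removed.
Column P2 is eliminated: P3 beats it against every remaining row (V: 8>-4, W: 0>-2, Y: -1>-2, Z: 8>-5).
Row W is eliminated: Z beats it against every remaining column (P1: 6>-3, P3: 8>-2, P4: 9>2, P5: 5>2).
Column P1 is eliminated: P3 beats it against every remaining row (V: 8>1, Y: -1>-4, Z: 8>-1).
Row V is eliminated: Y beats it against every remaining column (P3: 9>-2, P4: 1>-5, P5: 6>-2).
For Column, P5 strictly dominates P4 on the remaining rows (Y: 10>0, Z: 0>-2); eliminate P4.
Row Z is eliminated: Y beats it against every remaining column (P3: 9>8, P5: 6>5).
Column P3 is eliminated: P5 beats it against every remaining row (Y: 10>-1).
Among the remaining strategies, none is strictly dominated by another pure strategy of the same player, so the elimination stops.
Surviving strategies — Row: {Y}; Column: {P5}.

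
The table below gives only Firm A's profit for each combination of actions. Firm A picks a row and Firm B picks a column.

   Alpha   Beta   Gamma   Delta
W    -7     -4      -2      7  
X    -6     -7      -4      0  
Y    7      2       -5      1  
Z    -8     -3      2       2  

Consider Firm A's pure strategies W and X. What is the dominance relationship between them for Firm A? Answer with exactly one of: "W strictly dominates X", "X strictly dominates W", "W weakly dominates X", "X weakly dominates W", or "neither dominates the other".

Compare W to X across each opponent action: Alpha: -7<-6, Beta: -4>-7, Gamma: -2>-4, Delta: 7>0.
W does better at Beta, Gamma, Delta but worse at Alpha; neither strategy dominates the other.

neither dominates the other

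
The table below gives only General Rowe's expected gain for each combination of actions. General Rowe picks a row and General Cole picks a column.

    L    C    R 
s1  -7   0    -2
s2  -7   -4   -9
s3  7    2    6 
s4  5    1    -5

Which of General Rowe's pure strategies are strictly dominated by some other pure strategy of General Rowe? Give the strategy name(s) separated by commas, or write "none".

s1, s2, s4

s1: dominated, since s3 does at least as well everywhere (L: 7>-7, C: 2>0, R: 6>-2).
s3 strictly dominates s2 — L: 7>-7, C: 2>-4, R: 6>-9.
Nothing dominates s3: s1 at L (7>-7); s2 at L (7>-7); s4 at L (7>5).
s3 strictly dominates s4 — L: 7>5, C: 2>1, R: 6>-5.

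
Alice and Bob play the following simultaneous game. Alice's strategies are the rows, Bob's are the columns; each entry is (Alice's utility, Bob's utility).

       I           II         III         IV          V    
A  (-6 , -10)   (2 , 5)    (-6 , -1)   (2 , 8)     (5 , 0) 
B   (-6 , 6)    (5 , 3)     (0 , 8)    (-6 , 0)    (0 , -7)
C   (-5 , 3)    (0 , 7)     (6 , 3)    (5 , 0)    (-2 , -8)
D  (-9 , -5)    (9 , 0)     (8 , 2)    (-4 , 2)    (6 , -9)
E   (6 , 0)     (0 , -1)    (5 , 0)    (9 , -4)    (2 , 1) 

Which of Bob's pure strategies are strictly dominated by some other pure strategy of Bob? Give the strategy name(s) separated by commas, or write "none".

I is not dominated — it holds its own against II at B (6>3); III at C (3=3); IV at B (6>0); V at B (6>-7).
II is not dominated — it holds its own against I at A (5>-10); III at A (5>-1); IV at B (3>0); V at A (5>0).
III is not dominated — it holds its own against I at A (-1>-10); II at B (8>3); IV at B (8>0); V at B (8>-7).
Nothing dominates IV: I at A (8>-10); II at A (8>5); III at A (8>-1); V at A (8>0).
Nothing dominates V: I at A (0>-10); II at E (1>-1); III at A (0>-1); IV at E (1>-4).

none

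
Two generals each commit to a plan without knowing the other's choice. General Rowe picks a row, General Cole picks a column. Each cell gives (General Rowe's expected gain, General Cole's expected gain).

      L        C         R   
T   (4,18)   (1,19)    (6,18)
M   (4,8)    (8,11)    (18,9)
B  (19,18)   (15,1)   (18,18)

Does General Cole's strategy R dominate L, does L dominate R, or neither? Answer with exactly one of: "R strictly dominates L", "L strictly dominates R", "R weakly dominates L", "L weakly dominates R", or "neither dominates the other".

R's payoffs vs L's, by General Rowe's action — T: 18=18, M: 9>8, B: 18=18.
R is at least as good everywhere and strictly better somewhere (tied only at T, B), so R weakly but not strictly dominates L.

R weakly dominates L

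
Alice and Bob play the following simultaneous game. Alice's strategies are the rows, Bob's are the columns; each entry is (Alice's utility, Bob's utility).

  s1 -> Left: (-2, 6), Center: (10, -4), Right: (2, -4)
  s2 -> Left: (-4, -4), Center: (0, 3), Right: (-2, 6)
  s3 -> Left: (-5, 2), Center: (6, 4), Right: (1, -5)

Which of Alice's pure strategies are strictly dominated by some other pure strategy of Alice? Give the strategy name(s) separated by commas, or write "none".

Nothing dominates s1: s2 at Left (-2>-4); s3 at Left (-2>-5).
s2: dominated, since s1 does at least as well everywhere (Left: -2>-4, Center: 10>0, Right: 2>-2).
s3: dominated, since s1 does at least as well everywhere (Left: -2>-5, Center: 10>6, Right: 2>1).

s2, s3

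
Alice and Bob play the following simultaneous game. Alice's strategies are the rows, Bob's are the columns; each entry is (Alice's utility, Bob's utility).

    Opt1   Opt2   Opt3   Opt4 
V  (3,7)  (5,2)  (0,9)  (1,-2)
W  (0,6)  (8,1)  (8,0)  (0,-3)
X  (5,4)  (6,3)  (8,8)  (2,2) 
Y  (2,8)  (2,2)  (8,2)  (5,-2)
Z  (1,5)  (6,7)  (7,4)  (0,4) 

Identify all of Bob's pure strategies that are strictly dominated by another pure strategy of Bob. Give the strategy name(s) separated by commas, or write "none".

Opt4

Nothing dominates Opt1: Opt2 at V (7>2); Opt3 at W (6>0); Opt4 at V (7>-2).
Opt2: no other strategy beats it everywhere (Opt1 at Z (7>5); Opt3 at W (1>0); Opt4 at V (2>-2)).
Opt3: no other strategy beats it everywhere (Opt1 at V (9>7); Opt2 at V (9>2); Opt4 at V (9>-2)).
Opt4 is strictly dominated by Opt1 (V: 7>-2, W: 6>-3, X: 4>2, Y: 8>-2, Z: 5>4).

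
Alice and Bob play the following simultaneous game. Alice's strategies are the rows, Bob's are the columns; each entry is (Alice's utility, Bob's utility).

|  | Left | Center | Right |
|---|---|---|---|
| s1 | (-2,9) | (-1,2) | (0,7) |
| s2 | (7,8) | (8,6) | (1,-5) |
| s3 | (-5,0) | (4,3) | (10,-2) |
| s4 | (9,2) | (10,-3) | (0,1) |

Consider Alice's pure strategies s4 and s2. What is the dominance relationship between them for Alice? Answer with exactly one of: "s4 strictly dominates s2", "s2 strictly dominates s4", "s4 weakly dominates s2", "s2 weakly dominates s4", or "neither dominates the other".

Compare s4 to s2 across each choice by Bob: Left: 9>7, Center: 10>8, Right: 0<1.
s4 does better at Left, Center but worse at Right; neither strategy dominates the other.

neither dominates the other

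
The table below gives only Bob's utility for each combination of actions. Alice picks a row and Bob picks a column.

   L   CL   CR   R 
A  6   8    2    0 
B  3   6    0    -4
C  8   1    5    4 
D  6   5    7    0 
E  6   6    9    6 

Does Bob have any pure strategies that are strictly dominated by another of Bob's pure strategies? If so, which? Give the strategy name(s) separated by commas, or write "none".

L is not dominated — it holds its own against CL at C (8>1); CR at A (6>2); R at A (6>0).
Nothing dominates CL: L at A (8>6); CR at A (8>2); R at A (8>0).
CR is not dominated — it holds its own against L at D (7>6); CL at C (5>1); R at A (2>0).
R is strictly dominated by CR (A: 2>0, B: 0>-4, C: 5>4, D: 7>0, E: 9>6).

R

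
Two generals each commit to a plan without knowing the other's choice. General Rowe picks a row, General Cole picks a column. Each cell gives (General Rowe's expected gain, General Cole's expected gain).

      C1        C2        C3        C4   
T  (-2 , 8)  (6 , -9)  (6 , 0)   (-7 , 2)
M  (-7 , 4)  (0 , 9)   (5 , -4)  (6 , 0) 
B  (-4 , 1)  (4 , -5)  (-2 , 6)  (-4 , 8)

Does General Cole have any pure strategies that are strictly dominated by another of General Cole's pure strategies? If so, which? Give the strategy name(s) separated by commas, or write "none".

C1: no other strategy beats it everywhere (C2 at T (8>-9); C3 at T (8>0); C4 at T (8>2)).
C2 is not dominated — it holds its own against C1 at M (9>4); C3 at M (9>-4); C4 at M (9>0).
C3: dominated, since C4 does at least as well everywhere (T: 2>0, M: 0>-4, B: 8>6).
C4: no other strategy beats it everywhere (C1 at B (8>1); C2 at T (2>-9); C3 at T (2>0)).

C3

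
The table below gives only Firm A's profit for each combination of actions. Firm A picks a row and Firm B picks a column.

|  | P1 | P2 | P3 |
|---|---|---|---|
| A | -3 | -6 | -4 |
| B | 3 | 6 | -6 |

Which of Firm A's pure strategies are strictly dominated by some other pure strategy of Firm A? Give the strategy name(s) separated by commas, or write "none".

A: no other strategy beats it everywhere (B at P3 (-4>-6)).
B: no other strategy beats it everywhere (A at P1 (3>-3)).

none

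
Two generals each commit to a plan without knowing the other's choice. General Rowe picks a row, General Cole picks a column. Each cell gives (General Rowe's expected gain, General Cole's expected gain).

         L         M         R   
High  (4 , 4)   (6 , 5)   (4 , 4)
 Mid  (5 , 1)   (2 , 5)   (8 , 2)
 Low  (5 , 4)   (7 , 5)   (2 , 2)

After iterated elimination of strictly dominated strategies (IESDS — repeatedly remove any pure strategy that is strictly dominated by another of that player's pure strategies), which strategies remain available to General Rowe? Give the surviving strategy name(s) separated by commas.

Low

Column L is eliminated: M beats it against every remaining row (High: 5>4, Mid: 5>1, Low: 5>4).
For General Cole, M strictly dominates R on the remaining rows (High: 5>4, Mid: 5>2, Low: 5>2); eliminate R.
General Rowe's strategy High is strictly dominated by Low (M: 7>6) and is removed.
For General Rowe, Low strictly dominates Mid on the remaining columns (M: 7>2); eliminate Mid.
Among the remaining strategies, none is strictly dominated by another pure strategy of the same player, so the elimination stops.
Surviving strategies — General Rowe: {Low}; General Cole: {M}.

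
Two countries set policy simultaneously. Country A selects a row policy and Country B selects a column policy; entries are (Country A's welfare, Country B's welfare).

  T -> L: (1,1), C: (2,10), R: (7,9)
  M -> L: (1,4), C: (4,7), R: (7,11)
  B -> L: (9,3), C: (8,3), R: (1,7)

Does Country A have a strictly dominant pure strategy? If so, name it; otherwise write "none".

T fails to dominate M at L (1=1).
M fails to dominate T at L (1=1).
B fails to dominate T at R (1<7).
No single strategy dominates all the others.

none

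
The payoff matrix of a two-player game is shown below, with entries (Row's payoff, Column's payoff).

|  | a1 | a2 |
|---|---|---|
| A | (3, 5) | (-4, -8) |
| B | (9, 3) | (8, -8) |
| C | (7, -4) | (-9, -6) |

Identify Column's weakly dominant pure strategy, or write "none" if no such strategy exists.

a1 vs a2: A: 5>-8, B: 3>-8, C: -4>-6.
a1 is at least as good as every other strategy against every opponent action, so it is weakly dominant.

a1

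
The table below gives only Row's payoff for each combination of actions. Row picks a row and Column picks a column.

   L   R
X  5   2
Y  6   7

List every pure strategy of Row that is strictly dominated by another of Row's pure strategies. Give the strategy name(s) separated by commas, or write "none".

X is strictly dominated by Y (L: 6>5, R: 7>2).
Y is not dominated — it holds its own against X at L (6>5).

X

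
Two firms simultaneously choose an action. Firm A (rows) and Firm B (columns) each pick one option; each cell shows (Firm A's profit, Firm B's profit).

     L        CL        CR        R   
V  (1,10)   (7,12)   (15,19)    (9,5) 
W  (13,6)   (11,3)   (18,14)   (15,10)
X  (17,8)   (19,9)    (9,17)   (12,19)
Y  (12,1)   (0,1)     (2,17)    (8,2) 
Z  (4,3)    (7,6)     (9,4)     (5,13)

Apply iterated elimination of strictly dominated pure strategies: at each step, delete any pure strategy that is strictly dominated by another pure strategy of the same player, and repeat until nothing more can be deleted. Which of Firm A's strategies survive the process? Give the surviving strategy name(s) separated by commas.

Firm A's strategy V is strictly dominated by W (L: 13>1, CL: 11>7, CR: 18>15, R: 15>9) and is removed.
Row Y is eliminated: W beats it against every remaining column (L: 13>12, CL: 11>0, CR: 18>2, R: 15>8).
Row Z is eliminated: W beats it against every remaining column (L: 13>4, CL: 11>7, CR: 18>9, R: 15>5).
For Firm B, CR strictly dominates L on the remaining rows (W: 14>6, X: 17>8); eliminate L.
For Firm B, CR strictly dominates CL on the remaining rows (W: 14>3, X: 17>9); eliminate CL.
Firm A's strategy X is strictly dominated by W (CR: 18>9, R: 15>12) and is removed.
Firm B's strategy R is strictly dominated by CR (W: 14>10) and is removed.
Among the remaining strategies, none is strictly dominated by another pure strategy of the same player, so the elimination stops.
Surviving strategies — Firm A: {W}; Firm B: {CR}.

W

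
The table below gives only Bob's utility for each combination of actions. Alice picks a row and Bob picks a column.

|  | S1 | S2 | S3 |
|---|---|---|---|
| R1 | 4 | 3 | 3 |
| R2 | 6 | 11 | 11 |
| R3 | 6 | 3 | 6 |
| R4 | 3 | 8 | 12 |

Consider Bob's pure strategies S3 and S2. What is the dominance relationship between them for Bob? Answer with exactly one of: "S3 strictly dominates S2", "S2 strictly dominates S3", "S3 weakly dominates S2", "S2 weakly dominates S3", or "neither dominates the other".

Compare S3 to S2 across every action of Alice: R1: 3=3, R2: 11=11, R3: 6>3, R4: 12>8.
S3 is at least as good everywhere and strictly better somewhere (tied only at R1, R2), so S3 weakly but not strictly dominates S2.

S3 weakly dominates S2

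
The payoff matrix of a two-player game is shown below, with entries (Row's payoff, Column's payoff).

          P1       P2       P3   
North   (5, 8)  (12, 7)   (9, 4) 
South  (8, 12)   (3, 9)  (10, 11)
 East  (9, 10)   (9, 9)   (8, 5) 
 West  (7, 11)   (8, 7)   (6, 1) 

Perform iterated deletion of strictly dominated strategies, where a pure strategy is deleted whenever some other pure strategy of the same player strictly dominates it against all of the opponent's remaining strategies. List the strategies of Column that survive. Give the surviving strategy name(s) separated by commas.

P1

Row's strategy West is strictly dominated by East (P1: 9>7, P2: 9>8, P3: 8>6) and is removed.
For Column, P1 strictly dominates P2 on the remaining rows (North: 8>7, South: 12>9, East: 10>9); eliminate P2.
For Row, South strictly dominates North on the remaining columns (P1: 8>5, P3: 10>9); eliminate North.
Column P3 is eliminated: P1 beats it against every remaining row (South: 12>11, East: 10>5).
Row South is eliminated: East beats it against every remaining column (P1: 9>8).
Among the remaining strategies, none is strictly dominated by another pure strategy of the same player, so the elimination stops.
Surviving strategies — Row: {East}; Column: {P1}.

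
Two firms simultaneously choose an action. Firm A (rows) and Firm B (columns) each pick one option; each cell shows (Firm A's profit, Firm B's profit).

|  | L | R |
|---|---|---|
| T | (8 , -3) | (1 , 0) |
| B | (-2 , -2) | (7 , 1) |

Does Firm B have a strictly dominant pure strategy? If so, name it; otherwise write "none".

R

R vs L: T: 0>-3, B: 1>-2.
R strictly beats every other strategy against every opponent action, so it is strictly dominant.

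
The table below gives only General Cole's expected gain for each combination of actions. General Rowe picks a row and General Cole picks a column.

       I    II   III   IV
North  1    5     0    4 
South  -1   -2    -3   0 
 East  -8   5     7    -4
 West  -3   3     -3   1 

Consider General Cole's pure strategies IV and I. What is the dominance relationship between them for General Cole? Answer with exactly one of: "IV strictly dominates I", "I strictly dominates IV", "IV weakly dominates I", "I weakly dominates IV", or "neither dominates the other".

IV strictly dominates I

Compare IV to I across each choice by General Rowe: North: 4>1, South: 0>-1, East: -4>-8, West: 1>-3.
IV gives a strictly higher payoff against each choice by General Rowe, so IV strictly dominates I.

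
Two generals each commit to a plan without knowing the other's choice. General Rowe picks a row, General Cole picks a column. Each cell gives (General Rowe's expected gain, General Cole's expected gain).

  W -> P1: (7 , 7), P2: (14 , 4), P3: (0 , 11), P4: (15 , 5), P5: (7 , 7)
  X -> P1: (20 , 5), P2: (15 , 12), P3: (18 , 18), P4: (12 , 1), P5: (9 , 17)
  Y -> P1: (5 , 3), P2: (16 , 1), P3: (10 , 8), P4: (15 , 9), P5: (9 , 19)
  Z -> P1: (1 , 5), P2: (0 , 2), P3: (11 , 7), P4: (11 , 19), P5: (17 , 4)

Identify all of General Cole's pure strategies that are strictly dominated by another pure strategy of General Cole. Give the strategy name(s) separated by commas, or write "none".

P1, P2

P1 is strictly dominated by P3 (W: 11>7, X: 18>5, Y: 8>3, Z: 7>5).
P3 strictly dominates P2 — W: 11>4, X: 18>12, Y: 8>1, Z: 7>2.
P3: no other strategy beats it everywhere (P1 at W (11>7); P2 at W (11>4); P4 at W (11>5); P5 at W (11>7)).
Nothing dominates P4: P1 at Y (9>3); P2 at W (5>4); P3 at Y (9>8); P5 at Z (19>4).
P5: no other strategy beats it everywhere (P1 at W (7=7); P2 at W (7>4); P3 at Y (19>8); P4 at W (7>5)).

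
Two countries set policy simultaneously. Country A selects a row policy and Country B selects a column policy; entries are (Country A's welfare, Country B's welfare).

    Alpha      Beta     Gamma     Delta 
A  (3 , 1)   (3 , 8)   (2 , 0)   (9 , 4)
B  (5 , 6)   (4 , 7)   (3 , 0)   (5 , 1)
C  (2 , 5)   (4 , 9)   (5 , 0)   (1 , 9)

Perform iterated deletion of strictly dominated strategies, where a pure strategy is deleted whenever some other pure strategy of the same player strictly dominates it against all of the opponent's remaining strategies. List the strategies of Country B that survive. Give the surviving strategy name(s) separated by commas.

Beta, Delta

Column Alpha is eliminated: Beta beats it against every remaining row (A: 8>1, B: 7>6, C: 9>5).
Country B's strategy Gamma is strictly dominated by Beta (A: 8>0, B: 7>0, C: 9>0) and is removed.
Among the remaining strategies, none is strictly dominated by another pure strategy of the same player, so the elimination stops.
Surviving strategies — Country A: {A, B, C}; Country B: {Beta, Delta}.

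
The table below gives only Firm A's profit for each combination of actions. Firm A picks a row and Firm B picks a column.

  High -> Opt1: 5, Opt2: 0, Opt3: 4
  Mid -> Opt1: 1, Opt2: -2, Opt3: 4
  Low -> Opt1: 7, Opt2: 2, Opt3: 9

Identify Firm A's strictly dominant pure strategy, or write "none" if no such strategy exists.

Low vs High: Opt1: 7>5, Opt2: 2>0, Opt3: 9>4.
Low vs Mid: Opt1: 7>1, Opt2: 2>-2, Opt3: 9>4.
Low strictly beats every other strategy against every opponent action, so it is strictly dominant.

Low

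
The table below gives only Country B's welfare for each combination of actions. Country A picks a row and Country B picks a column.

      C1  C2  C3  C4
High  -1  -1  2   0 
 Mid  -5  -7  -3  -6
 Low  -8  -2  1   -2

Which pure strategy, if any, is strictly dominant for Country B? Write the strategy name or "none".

C3

C3 vs C1: High: 2>-1, Mid: -3>-5, Low: 1>-8.
C3 vs C2: High: 2>-1, Mid: -3>-7, Low: 1>-2.
C3 vs C4: High: 2>0, Mid: -3>-6, Low: 1>-2.
C3 strictly beats every other strategy against every opponent action, so it is strictly dominant.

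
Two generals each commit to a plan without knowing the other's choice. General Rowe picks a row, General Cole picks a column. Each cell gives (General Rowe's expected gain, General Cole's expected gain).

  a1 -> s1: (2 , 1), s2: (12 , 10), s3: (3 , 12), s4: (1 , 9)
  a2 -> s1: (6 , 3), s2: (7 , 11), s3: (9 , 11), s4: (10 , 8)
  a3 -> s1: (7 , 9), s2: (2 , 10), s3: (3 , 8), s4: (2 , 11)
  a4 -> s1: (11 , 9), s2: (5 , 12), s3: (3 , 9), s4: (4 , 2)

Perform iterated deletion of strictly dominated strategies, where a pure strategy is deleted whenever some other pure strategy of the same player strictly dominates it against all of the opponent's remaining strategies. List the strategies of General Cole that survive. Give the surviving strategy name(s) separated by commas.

General Cole's strategy s1 is strictly dominated by s2 (a1: 10>1, a2: 11>3, a3: 10>9, a4: 12>9) and is removed.
General Rowe's strategy a3 is strictly dominated by a2 (s2: 7>2, s3: 9>3, s4: 10>2) and is removed.
General Rowe's strategy a4 is strictly dominated by a2 (s2: 7>5, s3: 9>3, s4: 10>4) and is removed.
General Cole's strategy s4 is strictly dominated by s2 (a1: 10>9, a2: 11>8) and is removed.
Among the remaining strategies, none is strictly dominated by another pure strategy of the same player, so the elimination stops.
Surviving strategies — General Rowe: {a1, a2}; General Cole: {s2, s3}.

s2, s3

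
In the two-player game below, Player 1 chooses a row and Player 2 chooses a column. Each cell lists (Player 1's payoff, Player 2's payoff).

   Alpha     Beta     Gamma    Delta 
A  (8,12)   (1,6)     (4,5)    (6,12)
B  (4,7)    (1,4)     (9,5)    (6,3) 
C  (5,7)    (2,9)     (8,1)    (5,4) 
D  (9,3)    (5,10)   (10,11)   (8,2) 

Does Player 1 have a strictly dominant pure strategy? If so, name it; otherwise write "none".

D vs A: Alpha: 9>8, Beta: 5>1, Gamma: 10>4, Delta: 8>6.
D vs B: Alpha: 9>4, Beta: 5>1, Gamma: 10>9, Delta: 8>6.
D vs C: Alpha: 9>5, Beta: 5>2, Gamma: 10>8, Delta: 8>5.
D strictly beats every other strategy against every opponent action, so it is strictly dominant.

D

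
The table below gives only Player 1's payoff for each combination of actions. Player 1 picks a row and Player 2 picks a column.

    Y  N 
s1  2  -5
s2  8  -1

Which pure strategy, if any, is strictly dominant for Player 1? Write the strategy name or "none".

s2 vs s1: Y: 8>2, N: -1>-5.
s2 strictly beats every other strategy against every opponent action, so it is strictly dominant.

s2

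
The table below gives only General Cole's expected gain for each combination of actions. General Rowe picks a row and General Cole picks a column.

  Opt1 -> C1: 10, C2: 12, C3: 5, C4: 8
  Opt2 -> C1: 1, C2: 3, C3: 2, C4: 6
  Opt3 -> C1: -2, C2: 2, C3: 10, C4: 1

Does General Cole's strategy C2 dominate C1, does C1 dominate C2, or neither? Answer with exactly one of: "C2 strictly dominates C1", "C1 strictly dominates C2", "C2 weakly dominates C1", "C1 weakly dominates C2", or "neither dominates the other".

Compare C2 to C1 across each choice by General Rowe: Opt1: 12>10, Opt2: 3>1, Opt3: 2>-2.
Every comparison favours C2, so C2 strictly dominates C1.

C2 strictly dominates C1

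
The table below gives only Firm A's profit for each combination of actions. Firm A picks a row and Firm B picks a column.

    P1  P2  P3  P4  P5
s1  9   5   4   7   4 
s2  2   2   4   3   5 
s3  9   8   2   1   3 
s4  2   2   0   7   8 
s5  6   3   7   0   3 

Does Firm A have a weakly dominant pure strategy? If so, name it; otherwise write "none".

s1 fails to dominate s2 at P5 (4<5).
s2 fails to dominate s1 at P1 (2<9).
s3 fails to dominate s1 at P3 (2<4).
s4 fails to dominate s1 at P1 (2<9).
s5 fails to dominate s1 at P1 (6<9).
No single strategy dominates all the others.

none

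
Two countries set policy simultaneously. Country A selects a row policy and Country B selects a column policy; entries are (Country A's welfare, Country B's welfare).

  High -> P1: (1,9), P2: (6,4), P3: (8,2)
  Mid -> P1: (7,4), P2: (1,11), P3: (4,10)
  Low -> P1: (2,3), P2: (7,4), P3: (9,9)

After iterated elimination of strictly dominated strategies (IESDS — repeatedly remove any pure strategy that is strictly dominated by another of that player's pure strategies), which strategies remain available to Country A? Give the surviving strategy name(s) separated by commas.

Low

For Country A, Low strictly dominates High on the remaining columns (P1: 2>1, P2: 7>6, P3: 9>8); eliminate High.
Country B's strategy P1 is strictly dominated by P2 (Mid: 11>4, Low: 4>3) and is removed.
Row Mid is eliminated: Low beats it against every remaining column (P2: 7>1, P3: 9>4).
For Country B, P3 strictly dominates P2 on the remaining rows (Low: 9>4); eliminate P2.
Among the remaining strategies, none is strictly dominated by another pure strategy of the same player, so the elimination stops.
Surviving strategies — Country A: {Low}; Country B: {P3}.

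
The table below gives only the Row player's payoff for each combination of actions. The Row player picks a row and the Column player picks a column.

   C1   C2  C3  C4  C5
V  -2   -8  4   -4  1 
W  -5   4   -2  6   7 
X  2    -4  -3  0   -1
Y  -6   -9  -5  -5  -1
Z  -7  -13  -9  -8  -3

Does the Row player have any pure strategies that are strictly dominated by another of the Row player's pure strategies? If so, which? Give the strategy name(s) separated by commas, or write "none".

V: no other strategy beats it everywhere (W at C1 (-2>-5); X at C3 (4>-3); Y at C1 (-2>-6); Z at C1 (-2>-7)).
Nothing dominates W: V at C2 (4>-8); X at C2 (4>-4); Y at C1 (-5>-6); Z at C1 (-5>-7).
X: no other strategy beats it everywhere (V at C1 (2>-2); W at C1 (2>-5); Y at C1 (2>-6); Z at C1 (2>-7)).
Y is strictly dominated by V (C1: -2>-6, C2: -8>-9, C3: 4>-5, C4: -4>-5, C5: 1>-1).
V strictly dominates Z — C1: -2>-7, C2: -8>-13, C3: 4>-9, C4: -4>-8, C5: 1>-3.

Y, Z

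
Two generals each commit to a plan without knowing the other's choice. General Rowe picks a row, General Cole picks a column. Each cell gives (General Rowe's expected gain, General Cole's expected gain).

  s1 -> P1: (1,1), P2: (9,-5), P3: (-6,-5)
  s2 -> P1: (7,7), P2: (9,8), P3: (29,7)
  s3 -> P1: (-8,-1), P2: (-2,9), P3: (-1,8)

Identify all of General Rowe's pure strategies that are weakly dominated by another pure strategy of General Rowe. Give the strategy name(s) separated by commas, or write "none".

s2 weakly dominates s1 — P1: 7>1, P2: 9=9, P3: 29>-6.
Nothing dominates s2: s1 at P1 (7>1); s3 at P1 (7>-8).
s3: dominated, since s2 does at least as well everywhere (P1: 7>-8, P2: 9>-2, P3: 29>-1).

s1, s3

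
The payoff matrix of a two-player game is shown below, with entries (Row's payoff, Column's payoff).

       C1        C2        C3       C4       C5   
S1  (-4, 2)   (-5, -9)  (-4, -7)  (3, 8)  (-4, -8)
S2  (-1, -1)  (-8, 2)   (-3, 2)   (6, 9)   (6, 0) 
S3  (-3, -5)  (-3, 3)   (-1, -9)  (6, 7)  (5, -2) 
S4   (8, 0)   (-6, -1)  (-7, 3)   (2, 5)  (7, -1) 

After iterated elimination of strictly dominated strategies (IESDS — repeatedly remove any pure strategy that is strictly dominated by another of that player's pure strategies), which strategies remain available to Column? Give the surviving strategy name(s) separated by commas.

For Row, S3 strictly dominates S1 on the remaining columns (C1: -3>-4, C2: -3>-5, C3: -1>-4, C4: 6>3, C5: 5>-4); eliminate S1.
Column's strategy C1 is strictly dominated by C4 (S2: 9>-1, S3: 7>-5, S4: 5>0) and is removed.
For Column, C4 strictly dominates C2 on the remaining rows (S2: 9>2, S3: 7>3, S4: 5>-1); eliminate C2.
Column's strategy C3 is strictly dominated by C4 (S2: 9>2, S3: 7>-9, S4: 5>3) and is removed.
Column's strategy C5 is strictly dominated by C4 (S2: 9>0, S3: 7>-2, S4: 5>-1) and is removed.
Row S4 is eliminated: S2 beats it against every remaining column (C4: 6>2).
Among the remaining strategies, none is strictly dominated by another pure strategy of the same player, so the elimination stops.
Surviving strategies — Row: {S2, S3}; Column: {C4}.

C4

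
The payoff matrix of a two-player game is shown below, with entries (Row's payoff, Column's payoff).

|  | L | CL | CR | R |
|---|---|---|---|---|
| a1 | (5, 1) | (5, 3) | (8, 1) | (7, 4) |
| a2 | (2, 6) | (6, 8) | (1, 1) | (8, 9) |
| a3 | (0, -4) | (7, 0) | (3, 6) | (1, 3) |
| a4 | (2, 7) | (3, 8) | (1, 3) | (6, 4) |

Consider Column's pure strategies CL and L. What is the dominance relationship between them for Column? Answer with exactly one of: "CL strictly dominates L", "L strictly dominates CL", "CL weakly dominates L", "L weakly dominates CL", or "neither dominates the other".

CL strictly dominates L

Compare CL to L across each opponent action: a1: 3>1, a2: 8>6, a3: 0>-4, a4: 8>7.
Every comparison favours CL, so CL strictly dominates L.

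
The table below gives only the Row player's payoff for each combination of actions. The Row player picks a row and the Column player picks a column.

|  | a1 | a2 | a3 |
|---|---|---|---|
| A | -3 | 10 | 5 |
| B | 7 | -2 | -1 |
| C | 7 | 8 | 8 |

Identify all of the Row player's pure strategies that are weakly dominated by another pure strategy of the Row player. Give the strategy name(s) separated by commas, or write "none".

Nothing dominates A: B at a2 (10>-2); C at a2 (10>8).
B: dominated, since C does at least as well everywhere (a1: 7=7, a2: 8>-2, a3: 8>-1).
C is not dominated — it holds its own against A at a1 (7>-3); B at a2 (8>-2).

B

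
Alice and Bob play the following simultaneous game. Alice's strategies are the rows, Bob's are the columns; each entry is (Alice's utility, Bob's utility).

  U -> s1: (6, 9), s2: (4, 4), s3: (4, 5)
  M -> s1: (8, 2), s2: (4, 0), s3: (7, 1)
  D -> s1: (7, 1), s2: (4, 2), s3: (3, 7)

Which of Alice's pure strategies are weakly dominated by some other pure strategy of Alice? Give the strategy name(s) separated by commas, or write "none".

U is weakly dominated by M (s1: 8>6, s2: 4=4, s3: 7>4).
Nothing dominates M: U at s1 (8>6); D at s1 (8>7).
D: dominated, since M does at least as well everywhere (s1: 8>7, s2: 4=4, s3: 7>3).

U, D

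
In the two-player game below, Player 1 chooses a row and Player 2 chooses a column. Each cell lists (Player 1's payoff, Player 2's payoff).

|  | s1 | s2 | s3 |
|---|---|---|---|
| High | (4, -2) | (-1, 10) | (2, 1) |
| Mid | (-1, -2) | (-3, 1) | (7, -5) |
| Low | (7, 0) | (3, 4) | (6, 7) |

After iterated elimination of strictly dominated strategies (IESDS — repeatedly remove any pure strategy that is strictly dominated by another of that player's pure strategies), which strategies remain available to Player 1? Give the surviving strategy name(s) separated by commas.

Mid, Low

Player 1's strategy High is strictly dominated by Low (s1: 7>4, s2: 3>-1, s3: 6>2) and is removed.
Player 2's strategy s1 is strictly dominated by s2 (Mid: 1>-2, Low: 4>0) and is removed.
Among the remaining strategies, none is strictly dominated by another pure strategy of the same player, so the elimination stops.
Surviving strategies — Player 1: {Mid, Low}; Player 2: {s2, s3}.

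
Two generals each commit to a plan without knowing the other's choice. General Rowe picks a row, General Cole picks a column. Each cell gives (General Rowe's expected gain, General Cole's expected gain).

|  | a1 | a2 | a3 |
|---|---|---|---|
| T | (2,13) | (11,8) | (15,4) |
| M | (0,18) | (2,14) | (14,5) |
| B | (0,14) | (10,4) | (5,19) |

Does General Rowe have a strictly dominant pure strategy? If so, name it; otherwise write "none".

T

T vs M: a1: 2>0, a2: 11>2, a3: 15>14.
T vs B: a1: 2>0, a2: 11>10, a3: 15>5.
T strictly beats every other strategy against every opponent action, so it is strictly dominant.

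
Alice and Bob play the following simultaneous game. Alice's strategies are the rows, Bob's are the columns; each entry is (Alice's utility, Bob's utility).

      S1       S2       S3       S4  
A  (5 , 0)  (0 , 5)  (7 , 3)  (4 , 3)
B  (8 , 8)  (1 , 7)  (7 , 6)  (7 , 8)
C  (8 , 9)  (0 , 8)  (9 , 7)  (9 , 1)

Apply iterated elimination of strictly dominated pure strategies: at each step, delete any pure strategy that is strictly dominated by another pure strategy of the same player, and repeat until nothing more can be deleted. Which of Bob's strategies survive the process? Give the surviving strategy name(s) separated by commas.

S1, S4

Bob's strategy S3 is strictly dominated by S2 (A: 5>3, B: 7>6, C: 8>7) and is removed.
For Alice, B strictly dominates A on the remaining columns (S1: 8>5, S2: 1>0, S4: 7>4); eliminate A.
Column S2 is eliminated: S1 beats it against every remaining row (B: 8>7, C: 9>8).
Among the remaining strategies, none is strictly dominated by another pure strategy of the same player, so the elimination stops.
Surviving strategies — Alice: {B, C}; Bob: {S1, S4}.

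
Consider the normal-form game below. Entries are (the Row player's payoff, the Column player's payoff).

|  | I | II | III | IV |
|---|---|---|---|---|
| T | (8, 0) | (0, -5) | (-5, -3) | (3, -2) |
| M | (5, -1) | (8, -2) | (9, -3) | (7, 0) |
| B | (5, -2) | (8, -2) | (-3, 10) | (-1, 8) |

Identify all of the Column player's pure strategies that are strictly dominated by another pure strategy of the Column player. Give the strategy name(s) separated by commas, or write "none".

II

I: no other strategy beats it everywhere (II at T (0>-5); III at T (0>-3); IV at T (0>-2)).
IV strictly dominates II — T: -2>-5, M: 0>-2, B: 8>-2.
Nothing dominates III: I at B (10>-2); II at T (-3>-5); IV at B (10>8).
Nothing dominates IV: I at M (0>-1); II at T (-2>-5); III at T (-2>-3).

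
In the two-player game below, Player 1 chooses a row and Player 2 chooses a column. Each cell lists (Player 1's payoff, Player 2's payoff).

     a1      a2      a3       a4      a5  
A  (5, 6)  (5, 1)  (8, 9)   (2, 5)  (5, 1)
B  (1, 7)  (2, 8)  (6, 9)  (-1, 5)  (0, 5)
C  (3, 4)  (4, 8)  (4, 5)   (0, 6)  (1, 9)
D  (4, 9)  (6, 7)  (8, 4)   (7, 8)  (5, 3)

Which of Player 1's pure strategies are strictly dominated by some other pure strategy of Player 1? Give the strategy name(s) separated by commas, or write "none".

A: no other strategy beats it everywhere (B at a1 (5>1); C at a1 (5>3); D at a1 (5>4)).
A strictly dominates B — a1: 5>1, a2: 5>2, a3: 8>6, a4: 2>-1, a5: 5>0.
A strictly dominates C — a1: 5>3, a2: 5>4, a3: 8>4, a4: 2>0, a5: 5>1.
D is not dominated — it holds its own against A at a2 (6>5); B at a1 (4>1); C at a1 (4>3).

B, C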